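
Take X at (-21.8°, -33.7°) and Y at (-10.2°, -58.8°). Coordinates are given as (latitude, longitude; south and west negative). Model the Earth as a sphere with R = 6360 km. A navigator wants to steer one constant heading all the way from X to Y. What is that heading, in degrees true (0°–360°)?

295.7°

Δψ = ln[tan(π/4+φ₂/2)/tan(π/4+φ₁/2)] = +0.2110
Δλ = -0.4381 rad (taken the short way round)
course = atan2(Δλ, Δψ) = 295.72°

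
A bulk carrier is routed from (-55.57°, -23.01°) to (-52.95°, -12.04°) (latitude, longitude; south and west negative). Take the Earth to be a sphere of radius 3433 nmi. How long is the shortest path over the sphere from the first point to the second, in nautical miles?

414 nmi

Haversine: a = sin²(Δφ/2)+cos φ₁ cos φ₂ sin²(Δλ/2) = 0.00364;  σ = 2·atan2(√a,√(1−a))
σ = 6.913° → d = Rσ = 3433·0.12066 = 414 nmi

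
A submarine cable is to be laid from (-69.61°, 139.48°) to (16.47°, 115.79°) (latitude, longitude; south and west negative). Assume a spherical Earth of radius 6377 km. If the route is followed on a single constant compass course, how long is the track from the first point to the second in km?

9782 km

Rhumb course C = atan2(Δλ, Δψ) with Δψ = ln[tan(π/4+φ₂/2)/tan(π/4+φ₁/2)] = +2.0072, Δλ = -0.4135 → C = 348.36°
d = R·|Δφ| / |cos C| = 6377·1.50238 / 0.97944 = 9782 km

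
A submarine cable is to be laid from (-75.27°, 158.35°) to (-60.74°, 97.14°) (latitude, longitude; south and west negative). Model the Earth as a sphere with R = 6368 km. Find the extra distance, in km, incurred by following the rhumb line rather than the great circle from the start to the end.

119 km

Great circle: cos σ = sin φ₁ sin φ₂ + cos φ₁ cos φ₂ cos Δλ,  σ = 0.4427 rad → d_gc = 2819.2 km
Rhumb line: Δψ = +0.7029, q = Δφ/Δψ = 0.3608, d_rh = R√(Δφ²+q²Δλ²) = 2938.1 km
Excess = 2938.1 − 2819.2 = 118.9 ≈ 119 km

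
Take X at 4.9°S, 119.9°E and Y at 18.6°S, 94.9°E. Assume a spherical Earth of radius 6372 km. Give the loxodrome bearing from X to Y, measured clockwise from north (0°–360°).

240.7°

Meridional parts: M(φ₁)=-0.0856, M(φ₂)=-0.3305 → ΔM = -0.2449;  Δλ = -0.4363 rad
tan C = Δλ / ΔM = +1.7819 → C = 240.70°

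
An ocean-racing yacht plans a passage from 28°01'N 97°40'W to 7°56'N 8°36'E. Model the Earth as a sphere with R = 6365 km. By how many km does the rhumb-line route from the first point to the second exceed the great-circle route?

229 km

Great circle: cos σ = sin φ₁ sin φ₂ + cos φ₁ cos φ₂ cos Δλ,  σ = 1.7519 rad → d_gc = 11150.6 km
Rhumb line: Δψ = -0.3708, q = Δφ/Δψ = 0.9453, d_rh = R√(Δφ²+q²Δλ²) = 11380.0 km
Excess = 11380.0 − 11150.6 = 229.4 ≈ 229 km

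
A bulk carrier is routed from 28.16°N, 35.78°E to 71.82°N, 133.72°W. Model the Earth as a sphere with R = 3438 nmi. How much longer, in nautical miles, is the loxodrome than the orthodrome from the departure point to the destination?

Great circle: cos σ = sin φ₁ sin φ₂ + cos φ₁ cos φ₂ cos Δλ,  σ = 1.3919 rad → d_gc = 4785.5 nmi
Rhumb line: Δψ = +1.3201, q = Δφ/Δψ = 0.5773, d_rh = R√(Δφ²+q²Δλ²) = 6429.1 nmi
Excess = 6429.1 − 4785.5 = 1643.6 ≈ 1644 nmi

1644 nmi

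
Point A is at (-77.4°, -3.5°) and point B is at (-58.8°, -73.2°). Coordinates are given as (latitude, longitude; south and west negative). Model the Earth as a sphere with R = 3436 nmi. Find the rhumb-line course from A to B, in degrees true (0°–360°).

307.3°

Meridional parts: M(φ₁)=-2.2036, M(φ₂)=-1.2758 → ΔM = +0.9278;  Δλ = -1.2165 rad
tan C = Δλ / ΔM = -1.3111 → C = 307.33°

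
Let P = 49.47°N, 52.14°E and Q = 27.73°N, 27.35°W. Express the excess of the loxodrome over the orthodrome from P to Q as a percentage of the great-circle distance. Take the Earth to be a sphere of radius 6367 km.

3.7%

Great circle: σ = 1.0944 rad → d_gc = Rσ = 6968.0 km
Rhumb: Δφ = -0.3794, Δλ = -1.3874, Δψ = -0.4923, q = Δφ/Δψ = 0.7707 → d_rh = R√(Δφ²+q²Δλ²) = 7224.0 km
Excess = (7224.0 − 6968.0) / 6968.0 = 256.0 / 6968.0 = 3.67% ≈ 3.7%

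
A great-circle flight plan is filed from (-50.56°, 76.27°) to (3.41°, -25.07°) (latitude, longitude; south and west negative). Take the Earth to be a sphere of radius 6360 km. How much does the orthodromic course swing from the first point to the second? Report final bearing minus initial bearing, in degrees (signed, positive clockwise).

+57.4°

Initial bearing θ₁ = atan2(sin Δλ cos φ₂, cos φ₁ sin φ₂ − sin φ₁ cos φ₂ cos Δλ) = 263.37°
Final bearing θ₂ = (initial bearing from the destination back to the start) + 180° = 320.79°
Δθ = θ₂ − θ₁ = +57.4°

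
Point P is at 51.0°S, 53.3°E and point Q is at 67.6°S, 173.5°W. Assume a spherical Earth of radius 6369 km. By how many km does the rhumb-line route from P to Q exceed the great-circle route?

Great circle: cos σ = sin φ₁ sin φ₂ + cos φ₁ cos φ₂ cos Δλ,  σ = 0.9832 rad → d_gc = 6262.2 km
Rhumb line: Δψ = -0.5813, q = Δφ/Δψ = 0.4984, d_rh = R√(Δφ²+q²Δλ²) = 7606.4 km
Excess = 7606.4 − 6262.2 = 1344.2 ≈ 1344 km

1344 km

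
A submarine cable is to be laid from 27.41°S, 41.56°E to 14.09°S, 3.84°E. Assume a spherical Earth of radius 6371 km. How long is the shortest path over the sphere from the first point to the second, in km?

cos σ = sin φ₁ sin φ₂ + cos φ₁ cos φ₂ cos Δλ
      = sin(-27.41°)sin(-14.09°) + cos(-27.41°)cos(-14.09°)cos(-37.72°) = 0.7932
σ = 37.519° → d = Rσ = 6371·0.65483 = 4172 km

4172 km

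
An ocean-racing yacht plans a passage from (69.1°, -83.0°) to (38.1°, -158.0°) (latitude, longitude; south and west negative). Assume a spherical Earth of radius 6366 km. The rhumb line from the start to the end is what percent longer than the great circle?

5.1%

Great circle: σ = 0.8644 rad → d_gc = Rσ = 5502.8 km
Rhumb: Δφ = -0.5411, Δλ = -1.3090, Δψ = -0.9702, q = Δφ/Δψ = 0.5576 → d_rh = R√(Δφ²+q²Δλ²) = 5784.2 km
Excess = (5784.2 − 5502.8) / 5502.8 = 281.4 / 5502.8 = 5.11% ≈ 5.1%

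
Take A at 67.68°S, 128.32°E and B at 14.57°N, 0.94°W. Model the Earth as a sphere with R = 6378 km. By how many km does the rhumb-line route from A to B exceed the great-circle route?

1195 km

Great circle: cos σ = sin φ₁ sin φ₂ + cos φ₁ cos φ₂ cos Δλ,  σ = 2.0548 rad → d_gc = 13105.50 km
Rhumb line: Δψ = +1.8802, q = Δφ/Δψ = 0.7635, d_rh = R√(Δφ²+q²Δλ²) = 14300.96 km
Excess = 14300.96 − 13105.50 = 1195.46 ≈ 1195 km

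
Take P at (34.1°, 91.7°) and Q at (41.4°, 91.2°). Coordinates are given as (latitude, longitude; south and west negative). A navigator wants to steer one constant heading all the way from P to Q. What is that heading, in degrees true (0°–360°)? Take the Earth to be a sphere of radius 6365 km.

Δψ = ln[tan(π/4+φ₂/2)/tan(π/4+φ₁/2)] = +0.1614
Δλ = -0.0087 rad (taken the short way round)
course = atan2(Δλ, Δψ) = 356.90°

356.9°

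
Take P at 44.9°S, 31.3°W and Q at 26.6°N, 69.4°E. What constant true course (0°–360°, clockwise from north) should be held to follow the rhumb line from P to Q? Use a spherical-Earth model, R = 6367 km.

52.3°

Δψ = ln[tan(π/4+φ₂/2)/tan(π/4+φ₁/2)] = +1.3608
Δλ = +1.7575 rad (taken the short way round)
course = atan2(Δλ, Δψ) = 52.25°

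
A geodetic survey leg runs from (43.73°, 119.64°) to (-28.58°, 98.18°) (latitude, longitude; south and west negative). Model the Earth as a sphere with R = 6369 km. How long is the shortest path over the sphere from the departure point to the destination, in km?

8330 km

Haversine: a = sin²(Δφ/2)+cos φ₁ cos φ₂ sin²(Δλ/2) = 0.37006;  σ = 2·atan2(√a,√(1−a))
σ = 74.937° → d = Rσ = 6369·1.30790 = 8330 km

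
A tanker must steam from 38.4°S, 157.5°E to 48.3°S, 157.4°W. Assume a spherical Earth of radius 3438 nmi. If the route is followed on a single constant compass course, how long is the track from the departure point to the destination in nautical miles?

2049 nmi

Δψ = ln[tan(π/4+φ₂/2)/tan(π/4+φ₁/2)] = -0.2384;  Δφ = -0.1728 rad,  Δλ = +0.7871 rad
q = Δφ/Δψ = 0.7246
d = R·√(Δφ² + q²Δλ²) = 3438·0.59600 = 2049 nmi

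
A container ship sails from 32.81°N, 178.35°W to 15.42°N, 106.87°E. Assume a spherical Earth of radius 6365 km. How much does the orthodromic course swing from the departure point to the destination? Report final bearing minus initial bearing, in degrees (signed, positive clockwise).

At departure: θ₁ = atan2(sin Δλ cos φ₂, cos φ₁ sin φ₂ − sin φ₁ cos φ₂ cos Δλ) = 275.30°
At arrival: θ₂ = atan2(sin Δλ cos φ₁, −cos φ₂ sin φ₁ + sin φ₂ cos φ₁ cos Δλ) = 240.24°
Δθ = θ₂ − θ₁ = -35.1°

-35.1°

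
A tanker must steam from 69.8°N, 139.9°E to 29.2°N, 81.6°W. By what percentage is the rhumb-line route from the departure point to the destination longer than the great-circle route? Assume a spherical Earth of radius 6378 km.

19.9%

Great circle: σ = 1.3366 rad → d_gc = Rσ = 8524.6 km
Rhumb: Δφ = -0.7086, Δλ = +2.4173, Δψ = -1.1920, q = Δφ/Δψ = 0.5945 → d_rh = R√(Δφ²+q²Δλ²) = 10218.8 km
Excess = (10218.8 − 8524.6) / 8524.6 = 1694.2 / 8524.6 = 19.87% ≈ 19.9%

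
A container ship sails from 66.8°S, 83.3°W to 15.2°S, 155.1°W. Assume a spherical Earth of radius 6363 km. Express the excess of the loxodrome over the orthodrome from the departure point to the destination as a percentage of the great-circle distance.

Great circle: σ = 1.2028 rad → d_gc = Rσ = 7653.6 km
Rhumb: Δφ = +0.9006, Δλ = -1.2531, Δψ = +1.3150, q = Δφ/Δψ = 0.6849 → d_rh = R√(Δφ²+q²Δλ²) = 7915.9 km
Excess = (7915.9 − 7653.6) / 7653.6 = 262.3 / 7653.6 = 3.43% ≈ 3.4%

3.4%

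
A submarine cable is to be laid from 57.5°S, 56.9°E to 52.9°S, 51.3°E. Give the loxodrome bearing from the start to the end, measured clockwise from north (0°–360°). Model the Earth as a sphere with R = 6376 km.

325.2°

Meridional parts: M(φ₁)=-1.2328, M(φ₂)=-1.0919 → ΔM = +0.1409;  Δλ = -0.0977 rad
tan C = Δλ / ΔM = -0.6938 → C = 325.25°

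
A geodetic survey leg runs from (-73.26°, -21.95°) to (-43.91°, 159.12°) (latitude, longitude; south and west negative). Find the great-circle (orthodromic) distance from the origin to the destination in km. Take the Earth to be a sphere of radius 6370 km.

cos σ = sin φ₁ sin φ₂ + cos φ₁ cos φ₂ cos Δλ
      = sin(-73.26°)sin(-43.91°) + cos(-73.26°)cos(-43.91°)cos(-178.93°) = 0.4567
σ = 62.828° → d = Rσ = 6370·1.09655 = 6985 km

6985 km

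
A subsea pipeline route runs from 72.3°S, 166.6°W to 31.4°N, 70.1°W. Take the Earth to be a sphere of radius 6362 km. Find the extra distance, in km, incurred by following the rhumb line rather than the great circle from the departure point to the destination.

Great circle: cos σ = sin φ₁ sin φ₂ + cos φ₁ cos φ₂ cos Δλ,  σ = 2.1244 rad → d_gc = 13515.2 km
Rhumb line: Δψ = +2.4375, q = Δφ/Δψ = 0.7425, d_rh = R√(Δφ²+q²Δλ²) = 13996.0 km
Excess = 13996.0 − 13515.2 = 480.8 ≈ 481 km

481 km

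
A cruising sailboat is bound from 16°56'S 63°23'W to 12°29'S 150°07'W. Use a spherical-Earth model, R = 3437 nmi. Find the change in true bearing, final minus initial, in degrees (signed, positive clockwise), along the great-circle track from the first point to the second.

Initial bearing θ₁ = atan2(sin Δλ cos φ₂, cos φ₁ sin φ₂ − sin φ₁ cos φ₂ cos Δλ) = 258.94°
Final bearing θ₂ = (initial bearing from the destination back to the start) + 180° = 285.93°
Δθ = θ₂ − θ₁ = +27.0°

+27.0°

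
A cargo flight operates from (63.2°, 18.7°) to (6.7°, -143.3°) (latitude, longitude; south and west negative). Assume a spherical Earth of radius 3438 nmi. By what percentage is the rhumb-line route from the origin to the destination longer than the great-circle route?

23.0%

Great circle: σ = 1.8984 rad → d_gc = Rσ = 6526.6 nmi
Rhumb: Δφ = -0.9861, Δλ = -2.8274, Δψ = -1.3173, q = Δφ/Δψ = 0.7486 → d_rh = R√(Δφ²+q²Δλ²) = 8027.8 nmi
Excess = (8027.8 − 6526.6) / 6526.6 = 1501.2 / 6526.6 = 23.00% ≈ 23.0%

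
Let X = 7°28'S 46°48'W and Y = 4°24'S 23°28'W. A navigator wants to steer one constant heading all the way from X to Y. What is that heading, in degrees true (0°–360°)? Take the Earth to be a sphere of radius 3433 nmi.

82.5°

Δψ = ln[tan(π/4+φ₂/2)/tan(π/4+φ₁/2)] = +0.0538
Δλ = +0.4072 rad (taken the short way round)
course = atan2(Δλ, Δψ) = 82.47°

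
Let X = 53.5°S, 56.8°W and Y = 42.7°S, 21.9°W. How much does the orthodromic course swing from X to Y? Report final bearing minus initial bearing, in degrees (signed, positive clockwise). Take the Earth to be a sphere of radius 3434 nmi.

-26.5°

At departure: θ₁ = atan2(sin Δλ cos φ₂, cos φ₁ sin φ₂ − sin φ₁ cos φ₂ cos Δλ) = 79.08°
At arrival: θ₂ = atan2(sin Δλ cos φ₁, −cos φ₂ sin φ₁ + sin φ₂ cos φ₁ cos Δλ) = 52.63°
Δθ = θ₂ − θ₁ = -26.5°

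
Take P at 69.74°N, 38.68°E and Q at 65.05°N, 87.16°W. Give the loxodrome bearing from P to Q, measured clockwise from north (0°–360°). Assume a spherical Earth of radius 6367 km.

264.4°

Meridional parts: M(φ₁)=+1.7222, M(φ₂)=+1.5085 → ΔM = -0.2137;  Δλ = -2.1963 rad
tan C = Δλ / ΔM = +10.2772 → C = 264.44°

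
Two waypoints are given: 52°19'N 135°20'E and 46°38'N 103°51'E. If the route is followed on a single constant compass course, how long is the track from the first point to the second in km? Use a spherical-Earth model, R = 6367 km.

Rhumb course C = atan2(Δλ, Δψ) with Δψ = ln[tan(π/4+φ₂/2)/tan(π/4+φ₁/2)] = -0.1529, Δλ = -0.5495 → C = 254.45°
d = R·|Δφ| / |cos C| = 6367·0.09919 / 0.26806 = 2356 km

2356 km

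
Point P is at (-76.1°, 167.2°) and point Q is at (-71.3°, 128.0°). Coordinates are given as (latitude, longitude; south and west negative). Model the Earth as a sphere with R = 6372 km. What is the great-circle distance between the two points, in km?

cos σ = sin φ₁ sin φ₂ + cos φ₁ cos φ₂ cos Δλ
      = sin(-76.10°)sin(-71.30°) + cos(-76.10°)cos(-71.30°)cos(-39.20°) = 0.9792
σ = 11.718° → d = Rσ = 6372·0.20452 = 1303 km

1303 km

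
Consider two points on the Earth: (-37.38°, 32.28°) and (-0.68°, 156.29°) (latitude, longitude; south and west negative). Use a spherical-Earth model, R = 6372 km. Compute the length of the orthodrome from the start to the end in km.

12893 km

cos σ = sin φ₁ sin φ₂ + cos φ₁ cos φ₂ cos Δλ
      = sin(-37.38°)sin(-0.68°) + cos(-37.38°)cos(-0.68°)cos(124.01°) = -0.4372
σ = 115.927° → d = Rσ = 6372·2.02331 = 12893 km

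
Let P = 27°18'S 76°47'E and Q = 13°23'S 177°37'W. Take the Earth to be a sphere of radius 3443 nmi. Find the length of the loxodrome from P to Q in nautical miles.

Rhumb course C = atan2(Δλ, Δψ) with Δψ = ln[tan(π/4+φ₂/2)/tan(π/4+φ₁/2)] = +0.2599, Δλ = +1.8431 → C = 81.97°
d = R·|Δφ| / |cos C| = 3443·0.24289 / 0.13961 = 5990 nmi

5990 nmi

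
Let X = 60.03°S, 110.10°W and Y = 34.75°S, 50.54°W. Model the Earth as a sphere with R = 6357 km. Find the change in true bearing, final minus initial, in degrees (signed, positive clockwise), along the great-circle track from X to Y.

At departure: θ₁ = atan2(sin Δλ cos φ₂, cos φ₁ sin φ₂ − sin φ₁ cos φ₂ cos Δλ) = 83.89°
At arrival: θ₂ = atan2(sin Δλ cos φ₁, −cos φ₂ sin φ₁ + sin φ₂ cos φ₁ cos Δλ) = 37.19°
Δθ = θ₂ − θ₁ = -46.7°

-46.7°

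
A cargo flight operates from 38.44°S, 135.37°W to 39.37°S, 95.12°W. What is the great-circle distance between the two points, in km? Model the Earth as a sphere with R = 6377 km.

Haversine: a = sin²(Δφ/2)+cos φ₁ cos φ₂ sin²(Δλ/2) = 0.07175;  σ = 2·atan2(√a,√(1−a))
σ = 31.074° → d = Rσ = 6377·0.54234 = 3459 km

3459 km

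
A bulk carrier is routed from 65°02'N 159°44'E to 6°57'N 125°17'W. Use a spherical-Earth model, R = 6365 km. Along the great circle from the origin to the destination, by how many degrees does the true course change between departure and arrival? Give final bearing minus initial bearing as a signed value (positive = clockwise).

+54.6°

At departure: θ₁ = atan2(sin Δλ cos φ₂, cos φ₁ sin φ₂ − sin φ₁ cos φ₂ cos Δλ) = 100.75°
At arrival: θ₂ = atan2(sin Δλ cos φ₁, −cos φ₂ sin φ₁ + sin φ₂ cos φ₁ cos Δλ) = 155.31°
Δθ = θ₂ − θ₁ = +54.6°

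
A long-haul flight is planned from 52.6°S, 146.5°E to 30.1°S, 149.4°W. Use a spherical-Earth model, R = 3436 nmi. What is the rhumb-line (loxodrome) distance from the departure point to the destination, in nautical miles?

Rhumb course C = atan2(Δλ, Δψ) with Δψ = ln[tan(π/4+φ₂/2)/tan(π/4+φ₁/2)] = +0.5320, Δλ = +1.1188 → C = 64.57°
d = R·|Δφ| / |cos C| = 3436·0.39270 / 0.42942 = 3142 nmi

3142 nmi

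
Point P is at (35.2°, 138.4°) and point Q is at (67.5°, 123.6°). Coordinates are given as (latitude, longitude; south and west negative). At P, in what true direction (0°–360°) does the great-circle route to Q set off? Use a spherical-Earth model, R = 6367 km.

349.8°

N = sin Δλ·cos φ₂ = -0.0978;  D = cos φ₁ sin φ₂ − sin φ₁ cos φ₂ cos Δλ = +0.5417
initial course = atan2(N, D) = 349.77°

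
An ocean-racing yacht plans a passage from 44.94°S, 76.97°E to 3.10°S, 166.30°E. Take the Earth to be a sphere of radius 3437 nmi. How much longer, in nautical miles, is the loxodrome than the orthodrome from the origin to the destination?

123 nmi

Great circle: cos σ = sin φ₁ sin φ₂ + cos φ₁ cos φ₂ cos Δλ,  σ = 1.5243 rad → d_gc = 5239.1 nmi
Rhumb line: Δψ = +0.8258, q = Δφ/Δψ = 0.8843, d_rh = R√(Δφ²+q²Δλ²) = 5362.4 nmi
Excess = 5362.4 − 5239.1 = 123.3 ≈ 123 nmi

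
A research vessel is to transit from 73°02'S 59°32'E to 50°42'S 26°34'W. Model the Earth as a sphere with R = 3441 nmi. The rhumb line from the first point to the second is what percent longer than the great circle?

Great circle: σ = 0.7186 rad → d_gc = Rσ = 2472.7 nmi
Rhumb: Δφ = +0.3898, Δλ = -1.5027, Δψ = +0.8729, q = Δφ/Δψ = 0.4465 → d_rh = R√(Δφ²+q²Δλ²) = 2670.2 nmi
Excess = (2670.2 − 2472.7) / 2472.7 = 197.5 / 2472.7 = 7.99% ≈ 8.0%

8.0%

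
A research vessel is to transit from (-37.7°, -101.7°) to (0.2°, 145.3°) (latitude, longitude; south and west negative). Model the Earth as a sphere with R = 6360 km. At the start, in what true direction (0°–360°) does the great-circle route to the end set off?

255.6°

N = sin Δλ·cos φ₂ = -0.9205;  D = cos φ₁ sin φ₂ − sin φ₁ cos φ₂ cos Δλ = -0.2362
initial course = atan2(N, D) = 255.61°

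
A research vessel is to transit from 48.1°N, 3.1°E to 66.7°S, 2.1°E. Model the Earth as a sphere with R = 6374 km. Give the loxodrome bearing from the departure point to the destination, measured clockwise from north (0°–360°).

Meridional parts: M(φ₁)=+0.9601, M(φ₂)=-1.5790 → ΔM = -2.5391;  Δλ = -0.0175 rad
tan C = Δλ / ΔM = +0.0069 → C = 180.39°

180.4°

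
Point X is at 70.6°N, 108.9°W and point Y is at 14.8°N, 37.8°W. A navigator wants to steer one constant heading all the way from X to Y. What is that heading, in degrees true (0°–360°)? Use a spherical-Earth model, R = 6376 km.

140.5°

Δψ = ln[tan(π/4+φ₂/2)/tan(π/4+φ₁/2)] = -1.5053
Δλ = +1.2409 rad (taken the short way round)
course = atan2(Δλ, Δψ) = 140.50°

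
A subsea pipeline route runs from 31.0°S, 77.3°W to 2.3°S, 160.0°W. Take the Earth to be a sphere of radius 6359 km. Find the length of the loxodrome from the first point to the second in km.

Rhumb course C = atan2(Δλ, Δψ) with Δψ = ln[tan(π/4+φ₂/2)/tan(π/4+φ₁/2)] = +0.5294, Δλ = -1.4434 → C = 290.14°
d = R·|Δφ| / |cos C| = 6359·0.50091 / 0.34435 = 9250 km

9250 km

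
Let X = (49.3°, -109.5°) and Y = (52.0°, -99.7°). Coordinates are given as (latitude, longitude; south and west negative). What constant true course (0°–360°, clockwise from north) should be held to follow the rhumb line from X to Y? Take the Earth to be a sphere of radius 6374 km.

Δψ = ln[tan(π/4+φ₂/2)/tan(π/4+φ₁/2)] = +0.0743
Δλ = +0.1710 rad (taken the short way round)
course = atan2(Δλ, Δψ) = 66.51°

66.5°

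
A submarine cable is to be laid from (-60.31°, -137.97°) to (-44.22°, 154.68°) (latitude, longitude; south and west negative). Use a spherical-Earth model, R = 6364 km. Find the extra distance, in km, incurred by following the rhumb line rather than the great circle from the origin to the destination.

Great circle: cos σ = sin φ₁ sin φ₂ + cos φ₁ cos φ₂ cos Δλ,  σ = 0.7339 rad → d_gc = 4670.6 km
Rhumb line: Δψ = +0.4656, q = Δφ/Δψ = 0.6032, d_rh = R√(Δφ²+q²Δλ²) = 4853.2 km
Excess = 4853.2 − 4670.6 = 182.6 ≈ 183 km

183 km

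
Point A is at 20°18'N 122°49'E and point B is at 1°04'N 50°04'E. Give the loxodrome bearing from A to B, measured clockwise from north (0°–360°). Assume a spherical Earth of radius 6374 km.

Δψ = ln[tan(π/4+φ₂/2)/tan(π/4+φ₁/2)] = -0.3433
Δλ = -1.2697 rad (taken the short way round)
course = atan2(Δλ, Δψ) = 254.87°

254.9°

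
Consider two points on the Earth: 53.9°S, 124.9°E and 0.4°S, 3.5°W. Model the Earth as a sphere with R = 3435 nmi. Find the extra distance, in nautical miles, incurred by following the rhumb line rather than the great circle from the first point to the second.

542 nmi

Great circle: cos σ = sin φ₁ sin φ₂ + cos φ₁ cos φ₂ cos Δλ,  σ = 1.9394 rad → d_gc = 6661.89 nmi
Rhumb line: Δψ = +1.1142, q = Δφ/Δψ = 0.8380, d_rh = R√(Δφ²+q²Δλ²) = 7204.35 nmi
Excess = 7204.35 − 6661.89 = 542.46 ≈ 542 nmi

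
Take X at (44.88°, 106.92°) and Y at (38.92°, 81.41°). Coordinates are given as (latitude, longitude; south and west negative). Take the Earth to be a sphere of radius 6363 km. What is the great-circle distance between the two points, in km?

cos σ = sin φ₁ sin φ₂ + cos φ₁ cos φ₂ cos Δλ
      = sin(44.88°)sin(38.92°) + cos(44.88°)cos(38.92°)cos(-25.51°) = 0.9408
σ = 19.805° → d = Rσ = 6363·0.34567 = 2199 km

2199 km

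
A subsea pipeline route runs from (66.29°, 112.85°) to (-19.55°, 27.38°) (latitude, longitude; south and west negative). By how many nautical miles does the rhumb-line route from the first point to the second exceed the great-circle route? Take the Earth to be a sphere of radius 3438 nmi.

Great circle: cos σ = sin φ₁ sin φ₂ + cos φ₁ cos φ₂ cos Δλ,  σ = 1.8509 rad → d_gc = 6363.4 nmi
Rhumb line: Δψ = -1.9091, q = Δφ/Δψ = 0.7848, d_rh = R√(Δφ²+q²Δλ²) = 6536.7 nmi
Excess = 6536.7 − 6363.4 = 173.3 ≈ 173 nmi

173 nmi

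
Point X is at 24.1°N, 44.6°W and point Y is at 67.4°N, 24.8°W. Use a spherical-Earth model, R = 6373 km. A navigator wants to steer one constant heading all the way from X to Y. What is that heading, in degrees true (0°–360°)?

16.4°

Meridional parts: M(φ₁)=+0.4336, M(φ₂)=+1.6103 → ΔM = +1.1767;  Δλ = +0.3456 rad
tan C = Δλ / ΔM = +0.2937 → C = 16.37°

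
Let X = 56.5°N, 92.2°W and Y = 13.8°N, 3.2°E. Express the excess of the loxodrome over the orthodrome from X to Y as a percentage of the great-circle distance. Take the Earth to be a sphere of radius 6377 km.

Great circle: σ = 1.4218 rad → d_gc = Rσ = 9066.7 km
Rhumb: Δφ = -0.7453, Δλ = +1.6650, Δψ = -0.9575, q = Δφ/Δψ = 0.7783 → d_rh = R√(Δφ²+q²Δλ²) = 9533.1 km
Excess = (9533.1 − 9066.7) / 9066.7 = 466.4 / 9066.7 = 5.14% ≈ 5.1%

5.1%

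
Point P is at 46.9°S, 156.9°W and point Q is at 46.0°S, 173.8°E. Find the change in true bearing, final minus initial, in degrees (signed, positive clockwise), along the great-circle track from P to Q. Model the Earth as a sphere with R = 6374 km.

At departure: θ₁ = atan2(sin Δλ cos φ₂, cos φ₁ sin φ₂ − sin φ₁ cos φ₂ cos Δλ) = 261.77°
At arrival: θ₂ = atan2(sin Δλ cos φ₁, −cos φ₂ sin φ₁ + sin φ₂ cos φ₁ cos Δλ) = 283.23°
Δθ = θ₂ − θ₁ = +21.5°

+21.5°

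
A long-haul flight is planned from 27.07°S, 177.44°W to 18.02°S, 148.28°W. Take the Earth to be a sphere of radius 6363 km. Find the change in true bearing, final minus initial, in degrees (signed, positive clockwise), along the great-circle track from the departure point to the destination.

-11.4°

At departure: θ₁ = atan2(sin Δλ cos φ₂, cos φ₁ sin φ₂ − sin φ₁ cos φ₂ cos Δλ) = 77.53°
At arrival: θ₂ = atan2(sin Δλ cos φ₁, −cos φ₂ sin φ₁ + sin φ₂ cos φ₁ cos Δλ) = 66.11°
Δθ = θ₂ − θ₁ = -11.4°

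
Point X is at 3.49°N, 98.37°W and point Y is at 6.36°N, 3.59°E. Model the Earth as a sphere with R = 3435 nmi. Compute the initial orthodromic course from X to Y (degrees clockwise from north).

82.8°

N = sin Δλ·cos φ₂ = +0.9723;  D = cos φ₁ sin φ₂ − sin φ₁ cos φ₂ cos Δλ = +0.1231
initial course = atan2(N, D) = 82.78°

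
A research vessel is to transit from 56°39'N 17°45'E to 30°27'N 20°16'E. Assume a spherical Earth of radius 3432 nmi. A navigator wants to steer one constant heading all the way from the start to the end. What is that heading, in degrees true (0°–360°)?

176.1°

Δψ = ln[tan(π/4+φ₂/2)/tan(π/4+φ₁/2)] = -0.6471
Δλ = +0.0439 rad (taken the short way round)
course = atan2(Δλ, Δψ) = 176.12°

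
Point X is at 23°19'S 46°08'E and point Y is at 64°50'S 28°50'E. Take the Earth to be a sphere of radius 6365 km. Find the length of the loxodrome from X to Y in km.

Δψ = ln[tan(π/4+φ₂/2)/tan(π/4+φ₁/2)] = -1.0809;  Δφ = -0.7246 rad,  Δλ = -0.3019 rad
q = Δφ/Δψ = 0.6704
d = R·√(Δφ² + q²Δλ²) = 6365·0.75234 = 4789 km

4789 km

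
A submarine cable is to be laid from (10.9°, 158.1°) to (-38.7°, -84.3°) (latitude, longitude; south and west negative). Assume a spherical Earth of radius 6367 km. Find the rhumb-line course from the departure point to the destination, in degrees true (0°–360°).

Meridional parts: M(φ₁)=+0.1914, M(φ₂)=-0.7336 → ΔM = -0.9250;  Δλ = +2.0525 rad
tan C = Δλ / ΔM = -2.2190 → C = 114.26°

114.3°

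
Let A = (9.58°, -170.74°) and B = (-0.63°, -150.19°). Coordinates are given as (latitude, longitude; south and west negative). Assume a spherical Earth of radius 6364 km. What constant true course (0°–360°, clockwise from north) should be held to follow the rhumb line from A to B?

116.5°

Meridional parts: M(φ₁)=+0.1680, M(φ₂)=-0.0110 → ΔM = -0.1790;  Δλ = +0.3587 rad
tan C = Δλ / ΔM = -2.0039 → C = 116.52°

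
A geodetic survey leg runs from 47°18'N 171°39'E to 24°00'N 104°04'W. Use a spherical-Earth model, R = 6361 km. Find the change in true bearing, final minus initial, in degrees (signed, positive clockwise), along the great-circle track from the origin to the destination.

At departure: θ₁ = atan2(sin Δλ cos φ₂, cos φ₁ sin φ₂ − sin φ₁ cos φ₂ cos Δλ) = 77.05°
At arrival: θ₂ = atan2(sin Δλ cos φ₁, −cos φ₂ sin φ₁ + sin φ₂ cos φ₁ cos Δλ) = 133.66°
Δθ = θ₂ − θ₁ = +56.6°

+56.6°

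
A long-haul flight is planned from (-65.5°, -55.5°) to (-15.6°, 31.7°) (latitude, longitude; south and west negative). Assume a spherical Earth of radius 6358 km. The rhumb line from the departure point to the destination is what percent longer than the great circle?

Great circle: σ = 1.3034 rad → d_gc = Rσ = 8287.0 km
Rhumb: Δφ = +0.8709, Δλ = +1.5219, Δψ = +1.2516, q = Δφ/Δψ = 0.6958 → d_rh = R√(Δφ²+q²Δλ²) = 8717.7 km
Excess = (8717.7 − 8287.0) / 8287.0 = 430.7 / 8287.0 = 5.20% ≈ 5.2%

5.2%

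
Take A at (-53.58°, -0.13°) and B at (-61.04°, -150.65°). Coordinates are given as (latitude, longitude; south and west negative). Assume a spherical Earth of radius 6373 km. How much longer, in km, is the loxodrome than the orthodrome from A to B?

Great circle: cos σ = sin φ₁ sin φ₂ + cos φ₁ cos φ₂ cos Δλ,  σ = 1.0998 rad → d_gc = 7008.7 km
Rhumb line: Δψ = -0.2421, q = Δφ/Δψ = 0.5379, d_rh = R√(Δφ²+q²Δλ²) = 9043.0 km
Excess = 9043.0 − 7008.7 = 2034.3 ≈ 2034 km

2034 km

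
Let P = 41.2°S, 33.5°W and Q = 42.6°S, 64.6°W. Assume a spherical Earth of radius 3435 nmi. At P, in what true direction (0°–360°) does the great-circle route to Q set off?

θ = atan2( sin Δλ·cos φ₂ ,  cos φ₁ sin φ₂ − sin φ₁ cos φ₂ cos Δλ )
  = atan2(-0.3802, -0.0941) = 256.10°

256.1°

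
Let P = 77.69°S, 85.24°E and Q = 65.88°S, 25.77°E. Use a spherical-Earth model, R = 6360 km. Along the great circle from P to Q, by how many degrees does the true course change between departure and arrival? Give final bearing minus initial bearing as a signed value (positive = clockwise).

+57.2°

At departure: θ₁ = atan2(sin Δλ cos φ₂, cos φ₁ sin φ₂ − sin φ₁ cos φ₂ cos Δλ) = 271.34°
At arrival: θ₂ = atan2(sin Δλ cos φ₁, −cos φ₂ sin φ₁ + sin φ₂ cos φ₁ cos Δλ) = 328.56°
Δθ = θ₂ − θ₁ = +57.2°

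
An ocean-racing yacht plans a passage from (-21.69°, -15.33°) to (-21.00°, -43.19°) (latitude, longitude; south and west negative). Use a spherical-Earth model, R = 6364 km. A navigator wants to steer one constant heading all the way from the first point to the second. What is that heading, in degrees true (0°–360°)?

Δψ = ln[tan(π/4+φ₂/2)/tan(π/4+φ₁/2)] = +0.0129
Δλ = -0.4862 rad (taken the short way round)
course = atan2(Δλ, Δψ) = 271.52°

271.5°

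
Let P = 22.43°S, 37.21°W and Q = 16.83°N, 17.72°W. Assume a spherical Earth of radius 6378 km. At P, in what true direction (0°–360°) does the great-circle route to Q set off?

27.6°

θ = atan2( sin Δλ·cos φ₂ ,  cos φ₁ sin φ₂ − sin φ₁ cos φ₂ cos Δλ )
  = atan2(+0.3194, +0.6119) = 27.56°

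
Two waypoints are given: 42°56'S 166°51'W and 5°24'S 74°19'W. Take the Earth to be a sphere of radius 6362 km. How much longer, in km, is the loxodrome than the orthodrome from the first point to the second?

250 km

Great circle: cos σ = sin φ₁ sin φ₂ + cos φ₁ cos φ₂ cos Δλ,  σ = 1.5389 rad → d_gc = 9790.5 km
Rhumb line: Δψ = +0.7369, q = Δφ/Δψ = 0.8890, d_rh = R√(Δφ²+q²Δλ²) = 10040.2 km
Excess = 10040.2 − 9790.5 = 249.7 ≈ 250 km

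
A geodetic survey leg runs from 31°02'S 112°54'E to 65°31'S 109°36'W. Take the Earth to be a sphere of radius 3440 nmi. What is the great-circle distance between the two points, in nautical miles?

Haversine: a = sin²(Δφ/2)+cos φ₁ cos φ₂ sin²(Δλ/2) = 0.39632;  σ = 2·atan2(√a,√(1−a))
σ = 78.032° → d = Rσ = 3440·1.36191 = 4685 nmi

4685 nmi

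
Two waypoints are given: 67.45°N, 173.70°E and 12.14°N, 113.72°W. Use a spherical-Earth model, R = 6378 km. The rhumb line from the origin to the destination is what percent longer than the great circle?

3.4%

Great circle: σ = 1.2593 rad → d_gc = Rσ = 8032.0 km
Rhumb: Δφ = -0.9653, Δλ = +1.2668, Δψ = -1.3991, q = Δφ/Δψ = 0.6900 → d_rh = R√(Δφ²+q²Δλ²) = 8305.6 km
Excess = (8305.6 − 8032.0) / 8032.0 = 273.6 / 8032.0 = 3.41% ≈ 3.4%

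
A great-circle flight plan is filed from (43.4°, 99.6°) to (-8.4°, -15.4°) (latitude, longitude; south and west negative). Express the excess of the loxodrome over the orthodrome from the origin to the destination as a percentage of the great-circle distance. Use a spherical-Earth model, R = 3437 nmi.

Great circle: σ = 1.9868 rad → d_gc = Rσ = 6828.8 nmi
Rhumb: Δφ = -0.9041, Δλ = -2.0071, Δψ = -0.9896, q = Δφ/Δψ = 0.9136 → d_rh = R√(Δφ²+q²Δλ²) = 7027.0 nmi
Excess = (7027.0 − 6828.8) / 6828.8 = 198.2 / 6828.8 = 2.90% ≈ 2.9%

2.9%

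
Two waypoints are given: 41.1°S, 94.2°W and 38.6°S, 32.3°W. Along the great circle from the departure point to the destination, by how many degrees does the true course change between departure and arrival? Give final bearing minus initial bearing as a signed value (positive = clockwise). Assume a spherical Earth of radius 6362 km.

-42.0°

Initial bearing θ₁ = atan2(sin Δλ cos φ₂, cos φ₁ sin φ₂ − sin φ₁ cos φ₂ cos Δλ) = 108.31°
Final bearing θ₂ = (initial bearing from the destination back to the start) + 180° = 66.26°
Δθ = θ₂ − θ₁ = -42.0°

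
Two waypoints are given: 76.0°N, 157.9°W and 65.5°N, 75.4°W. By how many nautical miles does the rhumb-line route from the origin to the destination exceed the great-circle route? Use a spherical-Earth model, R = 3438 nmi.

Great circle: cos σ = sin φ₁ sin φ₂ + cos φ₁ cos φ₂ cos Δλ,  σ = 0.4601 rad → d_gc = 1581.7 nmi
Rhumb line: Δψ = -0.5700, q = Δφ/Δψ = 0.3215, d_rh = R√(Δφ²+q²Δλ²) = 1711.7 nmi
Excess = 1711.7 − 1581.7 = 130.0 ≈ 130 nmi

130 nmi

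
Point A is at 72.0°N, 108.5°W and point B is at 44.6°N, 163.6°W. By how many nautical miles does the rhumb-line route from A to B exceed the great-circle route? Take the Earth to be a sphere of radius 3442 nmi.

66 nmi

Great circle: cos σ = sin φ₁ sin φ₂ + cos φ₁ cos φ₂ cos Δλ,  σ = 0.6540 rad → d_gc = 2250.962 nmi
Rhumb line: Δψ = -0.9712, q = Δφ/Δψ = 0.4924, d_rh = R√(Δφ²+q²Δλ²) = 2316.464 nmi
Excess = 2316.464 − 2250.962 = 65.502 ≈ 66 nmi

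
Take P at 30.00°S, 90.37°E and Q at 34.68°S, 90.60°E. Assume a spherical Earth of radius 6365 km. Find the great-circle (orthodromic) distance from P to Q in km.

cos σ = sin φ₁ sin φ₂ + cos φ₁ cos φ₂ cos Δλ
      = sin(-30.00°)sin(-34.68°) + cos(-30.00°)cos(-34.68°)cos(0.23°) = 0.9967
σ = 4.684° → d = Rσ = 6365·0.08175 = 520 km

520 km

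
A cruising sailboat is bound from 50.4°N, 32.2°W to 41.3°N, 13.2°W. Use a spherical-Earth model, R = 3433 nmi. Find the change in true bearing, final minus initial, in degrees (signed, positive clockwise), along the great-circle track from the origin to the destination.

Initial bearing θ₁ = atan2(sin Δλ cos φ₂, cos φ₁ sin φ₂ − sin φ₁ cos φ₂ cos Δλ) = 117.37°
Final bearing θ₂ = (initial bearing from the destination back to the start) + 180° = 131.11°
Δθ = θ₂ − θ₁ = +13.7°

+13.7°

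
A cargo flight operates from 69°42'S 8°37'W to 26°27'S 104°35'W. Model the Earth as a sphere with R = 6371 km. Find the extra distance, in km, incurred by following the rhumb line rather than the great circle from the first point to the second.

Great circle: cos σ = sin φ₁ sin φ₂ + cos φ₁ cos φ₂ cos Δλ,  σ = 1.1751 rad → d_gc = 7486.5 km
Rhumb line: Δψ = +1.2412, q = Δφ/Δψ = 0.6081, d_rh = R√(Δφ²+q²Δλ²) = 8077.2 km
Excess = 8077.2 − 7486.5 = 590.7 ≈ 591 km

591 km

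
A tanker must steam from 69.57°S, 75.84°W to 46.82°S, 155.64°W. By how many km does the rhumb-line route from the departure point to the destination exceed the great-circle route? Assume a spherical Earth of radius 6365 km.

Great circle: cos σ = sin φ₁ sin φ₂ + cos φ₁ cos φ₂ cos Δλ,  σ = 0.7588 rad → d_gc = 4830.0 km
Rhumb line: Δψ = +0.7867, q = Δφ/Δψ = 0.5047, d_rh = R√(Δφ²+q²Δλ²) = 5139.0 km
Excess = 5139.0 − 4830.0 = 309.0 ≈ 309 km

309 km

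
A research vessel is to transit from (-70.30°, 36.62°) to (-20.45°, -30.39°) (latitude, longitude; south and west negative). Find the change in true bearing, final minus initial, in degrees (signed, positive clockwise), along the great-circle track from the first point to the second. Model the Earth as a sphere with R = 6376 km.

+54.9°

Initial bearing θ₁ = atan2(sin Δλ cos φ₂, cos φ₁ sin φ₂ − sin φ₁ cos φ₂ cos Δλ) = 284.73°
Final bearing θ₂ = (initial bearing from the destination back to the start) + 180° = 339.64°
Δθ = θ₂ − θ₁ = +54.9°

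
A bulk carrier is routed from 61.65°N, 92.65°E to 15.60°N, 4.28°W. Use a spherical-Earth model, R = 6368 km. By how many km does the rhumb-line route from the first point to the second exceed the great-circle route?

546 km

Great circle: cos σ = sin φ₁ sin φ₂ + cos φ₁ cos φ₂ cos Δλ,  σ = 1.3883 rad → d_gc = 8840.7 km
Rhumb line: Δψ = -1.1003, q = Δφ/Δψ = 0.7304, d_rh = R√(Δφ²+q²Δλ²) = 9387.0 km
Excess = 9387.0 − 8840.7 = 546.3 ≈ 546 km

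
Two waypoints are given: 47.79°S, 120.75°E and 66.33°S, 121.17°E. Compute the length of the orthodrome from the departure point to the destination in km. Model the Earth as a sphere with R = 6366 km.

2060 km

cos σ = sin φ₁ sin φ₂ + cos φ₁ cos φ₂ cos Δλ
      = sin(-47.79°)sin(-66.33°) + cos(-47.79°)cos(-66.33°)cos(0.42°) = 0.9481
σ = 18.541° → d = Rσ = 6366·0.32361 = 2060 km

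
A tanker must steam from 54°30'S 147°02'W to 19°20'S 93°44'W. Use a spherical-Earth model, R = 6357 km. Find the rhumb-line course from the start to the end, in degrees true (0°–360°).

Δψ = ln[tan(π/4+φ₂/2)/tan(π/4+φ₁/2)] = +0.7951
Δλ = +0.9303 rad (taken the short way round)
course = atan2(Δλ, Δψ) = 49.48°

49.5°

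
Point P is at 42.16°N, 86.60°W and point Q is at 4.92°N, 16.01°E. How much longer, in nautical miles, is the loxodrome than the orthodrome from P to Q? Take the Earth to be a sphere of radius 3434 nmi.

184 nmi

Great circle: cos σ = sin φ₁ sin φ₂ + cos φ₁ cos φ₂ cos Δλ,  σ = 1.6747 rad → d_gc = 5750.75 nmi
Rhumb line: Δψ = -0.7270, q = Δφ/Δψ = 0.8941, d_rh = R√(Δφ²+q²Δλ²) = 5934.28 nmi
Excess = 5934.28 − 5750.75 = 183.53 ≈ 184 nmi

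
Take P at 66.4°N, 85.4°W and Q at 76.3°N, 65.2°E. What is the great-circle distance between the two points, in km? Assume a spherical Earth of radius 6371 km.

cos σ = sin φ₁ sin φ₂ + cos φ₁ cos φ₂ cos Δλ
      = sin(66.40°)sin(76.30°) + cos(66.40°)cos(76.30°)cos(150.60°) = 0.8077
σ = 36.130° → d = Rσ = 6371·0.63058 = 4017 km

4017 km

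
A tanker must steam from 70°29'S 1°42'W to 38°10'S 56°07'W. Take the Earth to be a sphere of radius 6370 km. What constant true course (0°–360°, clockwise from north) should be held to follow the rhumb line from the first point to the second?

317.6°

Δψ = ln[tan(π/4+φ₂/2)/tan(π/4+φ₁/2)] = +1.0387
Δλ = -0.9498 rad (taken the short way round)
course = atan2(Δλ, Δψ) = 317.56°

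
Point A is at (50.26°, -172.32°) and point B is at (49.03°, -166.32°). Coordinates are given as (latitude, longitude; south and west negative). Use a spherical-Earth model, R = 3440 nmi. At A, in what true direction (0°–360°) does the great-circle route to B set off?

105.3°

N = sin Δλ·cos φ₂ = +0.0685;  D = cos φ₁ sin φ₂ − sin φ₁ cos φ₂ cos Δλ = -0.0187
initial course = atan2(N, D) = 105.26°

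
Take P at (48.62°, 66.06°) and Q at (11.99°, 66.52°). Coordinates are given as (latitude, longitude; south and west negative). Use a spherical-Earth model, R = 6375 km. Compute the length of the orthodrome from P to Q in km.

cos σ = sin φ₁ sin φ₂ + cos φ₁ cos φ₂ cos Δλ
      = sin(48.62°)sin(11.99°) + cos(48.62°)cos(11.99°)cos(0.46°) = 0.8025
σ = 36.632° → d = Rσ = 6375·0.63935 = 4076 km

4076 km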